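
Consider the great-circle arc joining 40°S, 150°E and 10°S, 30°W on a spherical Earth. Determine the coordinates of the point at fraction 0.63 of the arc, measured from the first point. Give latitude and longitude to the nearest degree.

Write both endpoints as unit vectors p₁, p₂ with components (cos φ cos λ, cos φ sin λ, sin φ).
The central angle between the endpoints is δ = arccos(p₁·p₂) ≈ 2.269 rad (130.0°).
Interpolate at f = 0.63 with slerp weights a = sin((1−f)δ)/sin δ ≈ 0.972, b = sin(fδ)/sin δ ≈ 1.292.
p = a·p₁ + b·p₂ ≈ (0.458, -0.264, -0.849); φ = arcsin(p_z) ≈ -58.10°, λ = atan2(p_y, p_x) ≈ -30.00°.

≈ 58°S, 30°W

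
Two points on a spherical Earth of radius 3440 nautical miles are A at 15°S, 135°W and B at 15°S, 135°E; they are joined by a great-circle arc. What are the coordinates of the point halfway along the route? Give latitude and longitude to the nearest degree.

≈ 21°S, 180°E

Convert each endpoint to a unit vector on the sphere (x = cos φ cos λ, y = cos φ sin λ, z = sin φ).
The central angle between the endpoints is δ = arccos(p₁·p₂) ≈ 1.504 rad (86.2°).
Interpolate at f = 1/2 with slerp weights a = sin((1−f)δ)/sin δ ≈ 0.685, b = sin(fδ)/sin δ ≈ 0.685.
p = a·p₁ + b·p₂ ≈ (-0.935, 0.000, -0.354); φ = arcsin(p_z) ≈ -20.75°, λ = atan2(p_y, p_x) ≈ 180.00°.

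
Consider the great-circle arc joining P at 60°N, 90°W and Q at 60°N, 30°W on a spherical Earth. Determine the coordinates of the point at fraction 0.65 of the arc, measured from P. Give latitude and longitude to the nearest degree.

≈ 63°N, 50°W

From cos δ = sin φ₁ sin φ₂ + cos φ₁ cos φ₂ cos Δλ, the central angle is δ ≈ 0.505 rad (29.0°).
Interpolate at f = 0.65 with slerp weights a = sin((1−f)δ)/sin δ ≈ 0.363, b = sin(fδ)/sin δ ≈ 0.666.
p = a·p₁ + b·p₂ ≈ (0.289, -0.348, 0.892); φ = arcsin(p_z) ≈ 63.11°, λ = atan2(p_y, p_x) ≈ -50.36°.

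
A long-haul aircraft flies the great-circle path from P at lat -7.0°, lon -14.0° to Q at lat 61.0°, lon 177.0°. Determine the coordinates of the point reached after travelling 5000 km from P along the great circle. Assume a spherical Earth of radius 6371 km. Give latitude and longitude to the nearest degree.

≈ lat 38°, lon -20°

Write both endpoints as unit vectors p₁, p₂ with components (cos φ cos λ, cos φ sin λ, sin φ).
The central angle between the endpoints is δ = arccos(p₁·p₂) ≈ 2.188 rad (125.4°). The total great-circle distance is δ·R ≈ 2.188 × 6371 ≈ 13941 km, so the target fraction is f = 5000/13941 ≈ 0.359.
Interpolate at f ≈ 0.359 with slerp weights a = sin((1−f)δ)/sin δ ≈ 1.209, b = sin(fδ)/sin δ ≈ 0.867.
p = a·p₁ + b·p₂ ≈ (0.745, -0.268, 0.611); φ = arcsin(p_z) ≈ 37.64°, λ = atan2(p_y, p_x) ≈ -19.81°.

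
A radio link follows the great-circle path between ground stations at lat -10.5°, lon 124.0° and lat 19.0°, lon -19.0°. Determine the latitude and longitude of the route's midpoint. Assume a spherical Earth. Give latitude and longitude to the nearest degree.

≈ lat 13°, lon 56°

From cos δ = sin φ₁ sin φ₂ + cos φ₁ cos φ₂ cos Δλ, the central angle is δ ≈ 2.501 rad (143.3°).
Interpolate at f = 1/2 with slerp weights a = sin((1−f)δ)/sin δ ≈ 1.588, b = sin(fδ)/sin δ ≈ 1.588.
p = a·p₁ + b·p₂ ≈ (0.547, 0.806, 0.228); φ = arcsin(p_z) ≈ 13.16°, λ = atan2(p_y, p_x) ≈ 55.85°.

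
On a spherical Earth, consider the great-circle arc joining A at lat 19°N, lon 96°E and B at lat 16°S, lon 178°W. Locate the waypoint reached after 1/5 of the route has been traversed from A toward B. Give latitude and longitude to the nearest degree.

≈ lat 13°N, lon 114°E

Write both endpoints as unit vectors p₁, p₂ with components (cos φ cos λ, cos φ sin λ, sin φ).
The central angle between the endpoints is δ = arccos(p₁·p₂) ≈ 1.597 rad (91.5°).
Interpolate at f = 1/5 with slerp weights a = sin((1−f)δ)/sin δ ≈ 0.958, b = sin(fδ)/sin δ ≈ 0.314.
p = a·p₁ + b·p₂ ≈ (-0.396, 0.890, 0.225); φ = arcsin(p_z) ≈ 13.02°, λ = atan2(p_y, p_x) ≈ 114.01°.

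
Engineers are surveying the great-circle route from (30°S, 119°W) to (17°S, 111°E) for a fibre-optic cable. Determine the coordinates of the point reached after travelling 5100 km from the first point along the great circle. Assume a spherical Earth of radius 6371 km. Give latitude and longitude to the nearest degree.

≈ (47°S, 175°W)

Convert each endpoint to a unit vector on the sphere (x = cos φ cos λ, y = cos φ sin λ, z = sin φ).
The central angle between the endpoints is δ = arccos(p₁·p₂) ≈ 1.967 rad (112.7°). The total great-circle distance is δ·R ≈ 1.967 × 6371 ≈ 12533 km, so the target fraction is f = 5100/12533 ≈ 0.407.
Interpolate at f ≈ 0.407 with slerp weights a = sin((1−f)δ)/sin δ ≈ 0.997, b = sin(fδ)/sin δ ≈ 0.778.
p = a·p₁ + b·p₂ ≈ (-0.685, -0.060, -0.726); φ = arcsin(p_z) ≈ -46.54°, λ = atan2(p_y, p_x) ≈ -174.96°.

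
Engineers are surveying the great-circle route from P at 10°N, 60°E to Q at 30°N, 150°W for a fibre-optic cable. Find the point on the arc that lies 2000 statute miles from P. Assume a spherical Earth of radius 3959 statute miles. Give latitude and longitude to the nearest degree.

≈ 33°N, 79°E

From cos δ = sin φ₁ sin φ₂ + cos φ₁ cos φ₂ cos Δλ, the central angle is δ ≈ 2.281 rad (130.7°). The total great-circle distance is δ·R ≈ 2.281 × 3959 ≈ 9029 mi, so the target fraction is f = 2000/9029 ≈ 0.221.
Interpolate at f ≈ 0.221 with slerp weights a = sin((1−f)δ)/sin δ ≈ 1.291, b = sin(fδ)/sin δ ≈ 0.638.
p = a·p₁ + b·p₂ ≈ (0.157, 0.825, 0.543); φ = arcsin(p_z) ≈ 32.90°, λ = atan2(p_y, p_x) ≈ 79.22°.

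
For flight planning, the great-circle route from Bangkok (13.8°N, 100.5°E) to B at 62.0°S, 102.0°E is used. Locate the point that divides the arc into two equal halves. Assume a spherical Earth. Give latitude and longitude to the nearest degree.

Convert each endpoint to a unit vector on the sphere (x = cos φ cos λ, y = cos φ sin λ, z = sin φ).
The central angle between the endpoints is δ = arccos(p₁·p₂) ≈ 1.323 rad (75.8°).
Interpolate at f = 1/2 with slerp weights a = sin((1−f)δ)/sin δ ≈ 0.634, b = sin(fδ)/sin δ ≈ 0.634.
p = a·p₁ + b·p₂ ≈ (-0.174, 0.896, -0.408); φ = arcsin(p_z) ≈ -24.10°, λ = atan2(p_y, p_x) ≈ 100.99°.

≈ 24°S, 101°E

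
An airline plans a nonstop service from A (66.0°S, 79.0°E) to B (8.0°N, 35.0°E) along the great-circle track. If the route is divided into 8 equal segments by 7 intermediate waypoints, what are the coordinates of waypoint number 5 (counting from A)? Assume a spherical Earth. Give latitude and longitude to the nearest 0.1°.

The haversine formula gives a central angle δ ≈ 1.407 rad (80.6°) between the endpoints.
Interpolate at f = 5/8 with slerp weights a = sin((1−f)δ)/sin δ ≈ 0.510, b = sin(fδ)/sin δ ≈ 0.781.
p = a·p₁ + b·p₂ ≈ (0.673, 0.647, -0.358); φ = arcsin(p_z) ≈ -20.95°, λ = atan2(p_y, p_x) ≈ 43.88°.

≈ (21.0°S, 43.9°E)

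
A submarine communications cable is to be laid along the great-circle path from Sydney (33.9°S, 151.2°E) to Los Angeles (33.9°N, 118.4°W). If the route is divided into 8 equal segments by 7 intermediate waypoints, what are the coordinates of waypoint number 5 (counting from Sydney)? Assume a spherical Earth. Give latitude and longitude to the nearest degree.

Convert each endpoint to a unit vector on the sphere (x = cos φ cos λ, y = cos φ sin λ, z = sin φ).
The central angle between the endpoints is δ = arccos(p₁·p₂) ≈ 1.892 rad (108.4°).
Interpolate at f = 5/8 with slerp weights a = sin((1−f)δ)/sin δ ≈ 0.687, b = sin(fδ)/sin δ ≈ 0.976.
p = a·p₁ + b·p₂ ≈ (-0.885, -0.438, 0.161); φ = arcsin(p_z) ≈ 9.27°, λ = atan2(p_y, p_x) ≈ -153.67°.

≈ 9°N, 154°W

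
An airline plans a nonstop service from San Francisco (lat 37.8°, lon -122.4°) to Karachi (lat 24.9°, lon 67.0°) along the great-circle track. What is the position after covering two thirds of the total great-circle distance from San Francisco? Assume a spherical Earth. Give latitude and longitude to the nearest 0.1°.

Convert each endpoint to a unit vector on the sphere (x = cos φ cos λ, y = cos φ sin λ, z = sin φ).
The central angle between the endpoints is δ = arccos(p₁·p₂) ≈ 2.036 rad (116.7°).
Interpolate at f = 2/3 with slerp weights a = sin((1−f)δ)/sin δ ≈ 0.703, b = sin(fδ)/sin δ ≈ 1.094.
p = a·p₁ + b·p₂ ≈ (0.090, 0.444, 0.891); φ = arcsin(p_z) ≈ 63.03°, λ = atan2(p_y, p_x) ≈ 78.53°.

≈ lat 63.0°, lon 78.5°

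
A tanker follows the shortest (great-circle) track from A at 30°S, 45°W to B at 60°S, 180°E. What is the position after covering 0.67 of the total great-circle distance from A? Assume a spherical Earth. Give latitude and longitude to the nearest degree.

≈ 72°S, 115°W

Write both endpoints as unit vectors p₁, p₂ with components (cos φ cos λ, cos φ sin λ, sin φ).
The central angle between the endpoints is δ = arccos(p₁·p₂) ≈ 1.444 rad (82.7°).
Interpolate at f = 0.67 with slerp weights a = sin((1−f)δ)/sin δ ≈ 0.462, b = sin(fδ)/sin δ ≈ 0.830.
p = a·p₁ + b·p₂ ≈ (-0.132, -0.283, -0.950); φ = arcsin(p_z) ≈ -71.80°, λ = atan2(p_y, p_x) ≈ -114.98°.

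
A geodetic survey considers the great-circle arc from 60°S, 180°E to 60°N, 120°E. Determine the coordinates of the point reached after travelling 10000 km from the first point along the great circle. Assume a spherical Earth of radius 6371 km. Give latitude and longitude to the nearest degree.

Write both endpoints as unit vectors p₁, p₂ with components (cos φ cos λ, cos φ sin λ, sin φ).
The central angle between the endpoints is δ = arccos(p₁·p₂) ≈ 2.246 rad (128.7°). The total great-circle distance is δ·R ≈ 2.246 × 6371 ≈ 14309 km, so the target fraction is f = 10000/14309 ≈ 0.699.
Interpolate at f ≈ 0.699 with slerp weights a = sin((1−f)δ)/sin δ ≈ 0.802, b = sin(fδ)/sin δ ≈ 1.281.
p = a·p₁ + b·p₂ ≈ (-0.721, 0.555, 0.415); φ = arcsin(p_z) ≈ 24.52°, λ = atan2(p_y, p_x) ≈ 142.43°.

≈ 25°N, 142°E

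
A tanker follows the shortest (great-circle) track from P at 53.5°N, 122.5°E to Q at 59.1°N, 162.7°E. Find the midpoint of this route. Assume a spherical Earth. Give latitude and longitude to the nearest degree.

≈ 58°N, 141°E

Convert each endpoint to a unit vector on the sphere (x = cos φ cos λ, y = cos φ sin λ, z = sin φ).
The central angle between the endpoints is δ = arccos(p₁·p₂) ≈ 0.395 rad (22.6°).
Interpolate at f = 1/2 with slerp weights a = sin((1−f)δ)/sin δ ≈ 0.510, b = sin(fδ)/sin δ ≈ 0.510.
p = a·p₁ + b·p₂ ≈ (-0.413, 0.334, 0.847); φ = arcsin(p_z) ≈ 57.93°, λ = atan2(p_y, p_x) ≈ 141.06°.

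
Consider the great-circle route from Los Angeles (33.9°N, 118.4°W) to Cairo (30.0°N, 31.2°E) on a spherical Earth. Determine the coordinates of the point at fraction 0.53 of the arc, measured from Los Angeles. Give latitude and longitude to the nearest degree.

≈ (67°N, 31°W)

Convert each endpoint to a unit vector on the sphere (x = cos φ cos λ, y = cos φ sin λ, z = sin φ).
The central angle between the endpoints is δ = arccos(p₁·p₂) ≈ 1.919 rad (109.9°).
Interpolate at f = 0.53 with slerp weights a = sin((1−f)δ)/sin δ ≈ 0.835, b = sin(fδ)/sin δ ≈ 0.905.
p = a·p₁ + b·p₂ ≈ (0.341, -0.203, 0.918); φ = arcsin(p_z) ≈ 66.62°, λ = atan2(p_y, p_x) ≈ -30.83°.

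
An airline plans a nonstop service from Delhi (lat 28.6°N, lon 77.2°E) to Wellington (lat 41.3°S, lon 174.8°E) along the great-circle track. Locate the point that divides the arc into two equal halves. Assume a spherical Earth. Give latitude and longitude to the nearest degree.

≈ lat 10°S, lon 121°E

The haversine formula gives a central angle δ ≈ 1.986 rad (113.8°) between the endpoints.
Interpolate at f = 1/2 with slerp weights a = sin((1−f)δ)/sin δ ≈ 0.915, b = sin(fδ)/sin δ ≈ 0.915.
p = a·p₁ + b·p₂ ≈ (-0.507, 0.846, -0.166); φ = arcsin(p_z) ≈ -9.55°, λ = atan2(p_y, p_x) ≈ 120.92°.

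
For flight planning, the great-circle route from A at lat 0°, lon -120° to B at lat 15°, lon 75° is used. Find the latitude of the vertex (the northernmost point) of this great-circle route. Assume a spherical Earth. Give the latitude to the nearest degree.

The great circle lies in the plane with unit normal n̂ = (p₁ × p₂)/|p₁ × p₂|.
Here n̂_z ≈ -0.695; the vertex latitude is φ_max = arccos|n̂_z| ≈ 46.0°.

≈ 46°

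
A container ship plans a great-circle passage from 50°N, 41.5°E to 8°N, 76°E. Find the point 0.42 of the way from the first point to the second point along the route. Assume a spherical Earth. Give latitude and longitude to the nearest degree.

From cos δ = sin φ₁ sin φ₂ + cos φ₁ cos φ₂ cos Δλ, the central angle is δ ≈ 0.888 rad (50.9°).
Interpolate at f = 0.42 with slerp weights a = sin((1−f)δ)/sin δ ≈ 0.635, b = sin(fδ)/sin δ ≈ 0.470.
p = a·p₁ + b·p₂ ≈ (0.418, 0.722, 0.552); φ = arcsin(p_z) ≈ 33.48°, λ = atan2(p_y, p_x) ≈ 59.91°.

≈ 33°N, 60°E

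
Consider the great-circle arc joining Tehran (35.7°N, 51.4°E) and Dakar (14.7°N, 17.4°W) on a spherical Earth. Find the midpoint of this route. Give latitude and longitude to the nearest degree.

≈ 30°N, 14°E

The haversine formula gives a central angle δ ≈ 1.124 rad (64.4°) between the endpoints.
Interpolate at f = 1/2 with slerp weights a = sin((1−f)δ)/sin δ ≈ 0.591, b = sin(fδ)/sin δ ≈ 0.591.
p = a·p₁ + b·p₂ ≈ (0.845, 0.204, 0.495); φ = arcsin(p_z) ≈ 29.65°, λ = atan2(p_y, p_x) ≈ 13.58°.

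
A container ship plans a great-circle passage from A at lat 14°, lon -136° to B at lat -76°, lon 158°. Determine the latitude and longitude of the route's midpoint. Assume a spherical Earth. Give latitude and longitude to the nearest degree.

Write both endpoints as unit vectors p₁, p₂ with components (cos φ cos λ, cos φ sin λ, sin φ).
The central angle between the endpoints is δ = arccos(p₁·p₂) ≈ 1.711 rad (98.0°).
Interpolate at f = 1/2 with slerp weights a = sin((1−f)δ)/sin δ ≈ 0.762, b = sin(fδ)/sin δ ≈ 0.762.
p = a·p₁ + b·p₂ ≈ (-0.703, -0.445, -0.555); φ = arcsin(p_z) ≈ -33.72°, λ = atan2(p_y, p_x) ≈ -147.68°.

≈ lat -34°, lon -148°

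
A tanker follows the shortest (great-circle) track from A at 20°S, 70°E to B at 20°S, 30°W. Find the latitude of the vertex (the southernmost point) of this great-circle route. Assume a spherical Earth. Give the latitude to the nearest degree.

The great circle lies in the plane with unit normal n̂ = (p₁ × p₂)/|p₁ × p₂|.
Here n̂_z ≈ -0.870; the vertex latitude is φ_max = arccos|n̂_z| ≈ 29.5°.

≈ 30°S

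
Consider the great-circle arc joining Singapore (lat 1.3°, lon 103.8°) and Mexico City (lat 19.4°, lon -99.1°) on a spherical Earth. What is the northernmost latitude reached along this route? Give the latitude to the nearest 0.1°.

The great circle lies in the plane with unit normal n̂ = (p₁ × p₂)/|p₁ × p₂|.
Here n̂_z ≈ +0.722; the vertex latitude is φ_max = arccos|n̂_z| ≈ 43.8°.
Check via Clairaut: cos φ_max = |cos φ₁| · sin C = cos(1.3°)·sin(46.2°) ≈ 0.722, again giving ≈ 43.8°.

≈ 43.8°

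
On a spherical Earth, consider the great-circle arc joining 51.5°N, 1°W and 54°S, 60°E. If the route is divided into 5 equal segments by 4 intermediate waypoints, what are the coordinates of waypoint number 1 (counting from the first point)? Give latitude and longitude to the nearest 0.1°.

Convert each endpoint to a unit vector on the sphere (x = cos φ cos λ, y = cos φ sin λ, z = sin φ).
The central angle between the endpoints is δ = arccos(p₁·p₂) ≈ 2.044 rad (117.1°).
Interpolate at f = 1/5 with slerp weights a = sin((1−f)δ)/sin δ ≈ 1.121, b = sin(fδ)/sin δ ≈ 0.447.
p = a·p₁ + b·p₂ ≈ (0.829, 0.215, 0.516); φ = arcsin(p_z) ≈ 31.07°, λ = atan2(p_y, p_x) ≈ 14.55°.

≈ 31.1°N, 14.5°E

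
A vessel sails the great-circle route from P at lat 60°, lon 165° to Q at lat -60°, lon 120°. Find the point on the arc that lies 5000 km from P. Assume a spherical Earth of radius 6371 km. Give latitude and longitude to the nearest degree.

≈ lat 17°, lon 146°

Write both endpoints as unit vectors p₁, p₂ with components (cos φ cos λ, cos φ sin λ, sin φ).
The central angle between the endpoints is δ = arccos(p₁·p₂) ≈ 2.181 rad (125.0°). The total great-circle distance is δ·R ≈ 2.181 × 6371 ≈ 13897 km, so the target fraction is f = 5000/13897 ≈ 0.360.
Interpolate at f ≈ 0.360 with slerp weights a = sin((1−f)δ)/sin δ ≈ 1.202, b = sin(fδ)/sin δ ≈ 0.862.
p = a·p₁ + b·p₂ ≈ (-0.796, 0.529, 0.294); φ = arcsin(p_z) ≈ 17.10°, λ = atan2(p_y, p_x) ≈ 146.40°.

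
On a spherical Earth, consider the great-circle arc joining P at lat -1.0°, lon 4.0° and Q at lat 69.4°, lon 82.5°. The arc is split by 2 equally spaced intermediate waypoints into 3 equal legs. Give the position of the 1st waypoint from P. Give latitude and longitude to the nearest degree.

≈ lat 26°, lon 15°

Write both endpoints as unit vectors p₁, p₂ with components (cos φ cos λ, cos φ sin λ, sin φ).
The central angle between the endpoints is δ = arccos(p₁·p₂) ≈ 1.517 rad (86.9°).
Interpolate at f = 1/3 with slerp weights a = sin((1−f)δ)/sin δ ≈ 0.849, b = sin(fδ)/sin δ ≈ 0.485.
p = a·p₁ + b·p₂ ≈ (0.869, 0.228, 0.439); φ = arcsin(p_z) ≈ 26.06°, λ = atan2(p_y, p_x) ≈ 14.73°.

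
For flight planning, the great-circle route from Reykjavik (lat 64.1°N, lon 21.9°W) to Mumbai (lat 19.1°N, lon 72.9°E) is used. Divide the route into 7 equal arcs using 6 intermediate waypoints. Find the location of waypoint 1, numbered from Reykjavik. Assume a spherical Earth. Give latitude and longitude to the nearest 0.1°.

From cos δ = sin φ₁ sin φ₂ + cos φ₁ cos φ₂ cos Δλ, the central angle is δ ≈ 1.308 rad (74.9°).
Interpolate at f = 1/7 with slerp weights a = sin((1−f)δ)/sin δ ≈ 0.933, b = sin(fδ)/sin δ ≈ 0.192.
p = a·p₁ + b·p₂ ≈ (0.431, 0.022, 0.902); φ = arcsin(p_z) ≈ 64.41°, λ = atan2(p_y, p_x) ≈ 2.89°.

≈ lat 64.4°N, lon 2.9°E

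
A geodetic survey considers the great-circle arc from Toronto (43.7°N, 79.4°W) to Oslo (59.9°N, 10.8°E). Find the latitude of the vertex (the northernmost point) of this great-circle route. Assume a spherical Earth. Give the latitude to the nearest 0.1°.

The great circle lies in the plane with unit normal n̂ = (p₁ × p₂)/|p₁ × p₂|.
Here n̂_z ≈ +0.452; the vertex latitude is φ_max = arccos|n̂_z| ≈ 63.1°.
Check via Clairaut: cos φ_max = |cos φ₁| · sin C = cos(43.7°)·sin(38.7°) ≈ 0.452, again giving ≈ 63.1°.

≈ 63.1°N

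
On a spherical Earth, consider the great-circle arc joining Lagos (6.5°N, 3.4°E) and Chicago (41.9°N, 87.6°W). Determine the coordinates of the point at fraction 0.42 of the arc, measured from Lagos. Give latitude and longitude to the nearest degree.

≈ 29°N, 27°W

Convert each endpoint to a unit vector on the sphere (x = cos φ cos λ, y = cos φ sin λ, z = sin φ).
The central angle between the endpoints is δ = arccos(p₁·p₂) ≈ 1.508 rad (86.4°).
Interpolate at f = 0.42 with slerp weights a = sin((1−f)δ)/sin δ ≈ 0.769, b = sin(fδ)/sin δ ≈ 0.593.
p = a·p₁ + b·p₂ ≈ (0.781, -0.396, 0.483); φ = arcsin(p_z) ≈ 28.89°, λ = atan2(p_y, p_x) ≈ -26.87°.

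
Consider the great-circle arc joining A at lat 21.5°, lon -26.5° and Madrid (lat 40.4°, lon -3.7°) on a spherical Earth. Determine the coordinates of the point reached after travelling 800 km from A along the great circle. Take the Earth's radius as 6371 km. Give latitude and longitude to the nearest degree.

≈ lat 27°, lon -21°

From cos δ = sin φ₁ sin φ₂ + cos φ₁ cos φ₂ cos Δλ, the central angle is δ ≈ 0.472 rad (27.0°). The total great-circle distance is δ·R ≈ 0.472 × 6371 ≈ 3006 km, so the target fraction is f = 800/3006 ≈ 0.266.
Interpolate at f ≈ 0.266 with slerp weights a = sin((1−f)δ)/sin δ ≈ 0.747, b = sin(fδ)/sin δ ≈ 0.276.
p = a·p₁ + b·p₂ ≈ (0.831, -0.324, 0.452); φ = arcsin(p_z) ≈ 26.89°, λ = atan2(p_y, p_x) ≈ -21.27°.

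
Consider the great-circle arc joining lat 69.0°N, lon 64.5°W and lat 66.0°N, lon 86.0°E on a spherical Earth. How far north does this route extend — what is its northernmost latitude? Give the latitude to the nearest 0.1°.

≈ 84.0°N

The great circle lies in the plane with unit normal n̂ = (p₁ × p₂)/|p₁ × p₂|.
Here n̂_z ≈ +0.104; the vertex latitude is φ_max = arccos|n̂_z| ≈ 84.0°.
Check via Clairaut: cos φ_max = |cos φ₁| · sin C = cos(69.0°)·sin(16.9°) ≈ 0.104, again giving ≈ 84.0°.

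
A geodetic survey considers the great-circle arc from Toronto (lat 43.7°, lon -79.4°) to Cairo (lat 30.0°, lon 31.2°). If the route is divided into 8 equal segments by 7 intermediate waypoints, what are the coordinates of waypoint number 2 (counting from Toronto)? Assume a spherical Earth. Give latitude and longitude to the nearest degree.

Convert each endpoint to a unit vector on the sphere (x = cos φ cos λ, y = cos φ sin λ, z = sin φ).
The central angle between the endpoints is δ = arccos(p₁·p₂) ≈ 1.445 rad (82.8°).
Interpolate at f = 2/8 with slerp weights a = sin((1−f)δ)/sin δ ≈ 0.891, b = sin(fδ)/sin δ ≈ 0.356.
p = a·p₁ + b·p₂ ≈ (0.382, -0.473, 0.794); φ = arcsin(p_z) ≈ 52.53°, λ = atan2(p_y, p_x) ≈ -51.06°.

≈ lat 53°, lon -51°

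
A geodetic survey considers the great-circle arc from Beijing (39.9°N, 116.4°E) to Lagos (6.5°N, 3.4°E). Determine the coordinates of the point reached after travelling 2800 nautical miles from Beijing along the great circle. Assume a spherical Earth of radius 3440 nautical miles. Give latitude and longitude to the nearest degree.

From cos δ = sin φ₁ sin φ₂ + cos φ₁ cos φ₂ cos Δλ, the central angle is δ ≈ 1.798 rad (103.0°). The total great-circle distance is δ·R ≈ 1.798 × 3440 ≈ 6185 nmi, so the target fraction is f = 2800/6185 ≈ 0.453.
Interpolate at f ≈ 0.453 with slerp weights a = sin((1−f)δ)/sin δ ≈ 0.855, b = sin(fδ)/sin δ ≈ 0.746.
p = a·p₁ + b·p₂ ≈ (0.449, 0.631, 0.633); φ = arcsin(p_z) ≈ 39.25°, λ = atan2(p_y, p_x) ≈ 54.60°.

≈ (39°N, 55°E)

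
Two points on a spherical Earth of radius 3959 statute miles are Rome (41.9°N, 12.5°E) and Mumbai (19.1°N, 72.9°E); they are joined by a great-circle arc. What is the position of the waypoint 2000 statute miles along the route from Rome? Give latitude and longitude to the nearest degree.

≈ (34°N, 48°E)

The haversine formula gives a central angle δ ≈ 0.969 rad (55.5°) between the endpoints. The total great-circle distance is δ·R ≈ 0.969 × 3959 ≈ 3837 mi, so the target fraction is f = 2000/3837 ≈ 0.521.
Interpolate at f ≈ 0.521 with slerp weights a = sin((1−f)δ)/sin δ ≈ 0.543, b = sin(fδ)/sin δ ≈ 0.587.
p = a·p₁ + b·p₂ ≈ (0.558, 0.618, 0.555); φ = arcsin(p_z) ≈ 33.69°, λ = atan2(p_y, p_x) ≈ 47.92°.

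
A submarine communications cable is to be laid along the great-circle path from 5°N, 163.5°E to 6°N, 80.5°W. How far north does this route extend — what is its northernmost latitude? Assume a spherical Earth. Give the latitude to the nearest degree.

≈ 10°N

The great circle lies in the plane with unit normal n̂ = (p₁ × p₂)/|p₁ × p₂|.
Here n̂_z ≈ +0.984; the vertex latitude is φ_max = arccos|n̂_z| ≈ 10.3°.
Check via Clairaut: cos φ_max = |cos φ₁| · sin C = cos(5.0°)·sin(81.0°) ≈ 0.984, again giving ≈ 10.3°.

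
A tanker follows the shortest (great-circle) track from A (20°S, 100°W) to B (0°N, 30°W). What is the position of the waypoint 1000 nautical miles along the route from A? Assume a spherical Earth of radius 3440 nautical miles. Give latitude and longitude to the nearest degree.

≈ (17°S, 83°W)

The haversine formula gives a central angle δ ≈ 1.244 rad (71.3°) between the endpoints. The total great-circle distance is δ·R ≈ 1.244 × 3440 ≈ 4278 nmi, so the target fraction is f = 1000/4278 ≈ 0.234.
Interpolate at f ≈ 0.234 with slerp weights a = sin((1−f)δ)/sin δ ≈ 0.861, b = sin(fδ)/sin δ ≈ 0.303.
p = a·p₁ + b·p₂ ≈ (0.122, -0.948, -0.294); φ = arcsin(p_z) ≈ -17.12°, λ = atan2(p_y, p_x) ≈ -82.69°.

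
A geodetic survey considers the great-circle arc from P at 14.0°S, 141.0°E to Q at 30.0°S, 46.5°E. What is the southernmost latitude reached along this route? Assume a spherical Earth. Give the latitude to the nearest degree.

≈ 33°S

The great circle lies in the plane with unit normal n̂ = (p₁ × p₂)/|p₁ × p₂|.
Here n̂_z ≈ -0.839; the vertex latitude is φ_max = arccos|n̂_z| ≈ 33.0°.
Check via Clairaut: cos φ_max = |cos φ₁| · sin C = cos(14.0°)·sin(120.2°) ≈ 0.839, again giving ≈ 33.0°.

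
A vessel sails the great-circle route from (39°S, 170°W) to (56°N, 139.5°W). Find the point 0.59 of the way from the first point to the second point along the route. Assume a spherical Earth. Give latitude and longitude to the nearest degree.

Convert each endpoint to a unit vector on the sphere (x = cos φ cos λ, y = cos φ sin λ, z = sin φ).
The central angle between the endpoints is δ = arccos(p₁·p₂) ≈ 1.719 rad (98.5°).
Interpolate at f = 0.59 with slerp weights a = sin((1−f)δ)/sin δ ≈ 0.655, b = sin(fδ)/sin δ ≈ 0.858.
p = a·p₁ + b·p₂ ≈ (-0.866, -0.400, 0.299); φ = arcsin(p_z) ≈ 17.42°, λ = atan2(p_y, p_x) ≈ -155.21°.

≈ (17°N, 155°W)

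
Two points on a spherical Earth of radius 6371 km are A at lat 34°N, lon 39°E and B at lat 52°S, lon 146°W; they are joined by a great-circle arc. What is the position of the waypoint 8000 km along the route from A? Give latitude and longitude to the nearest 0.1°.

≈ lat 37.1°S, lon 50.7°E

The haversine formula gives a central angle δ ≈ 2.821 rad (161.6°) between the endpoints. The total great-circle distance is δ·R ≈ 2.821 × 6371 ≈ 17974 km, so the target fraction is f = 8000/17974 ≈ 0.445.
Interpolate at f ≈ 0.445 with slerp weights a = sin((1−f)δ)/sin δ ≈ 3.175, b = sin(fδ)/sin δ ≈ 3.019.
p = a·p₁ + b·p₂ ≈ (0.505, 0.617, -0.603); φ = arcsin(p_z) ≈ -37.11°, λ = atan2(p_y, p_x) ≈ 50.72°.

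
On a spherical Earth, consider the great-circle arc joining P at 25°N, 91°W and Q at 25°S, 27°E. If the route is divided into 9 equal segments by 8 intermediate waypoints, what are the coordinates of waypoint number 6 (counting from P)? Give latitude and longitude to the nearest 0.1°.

≈ 9.7°S, 13.6°W

Convert each endpoint to a unit vector on the sphere (x = cos φ cos λ, y = cos φ sin λ, z = sin φ).
The central angle between the endpoints is δ = arccos(p₁·p₂) ≈ 2.170 rad (124.3°).
Interpolate at f = 6/9 with slerp weights a = sin((1−f)δ)/sin δ ≈ 0.802, b = sin(fδ)/sin δ ≈ 1.202.
p = a·p₁ + b·p₂ ≈ (0.958, -0.232, -0.169); φ = arcsin(p_z) ≈ -9.74°, λ = atan2(p_y, p_x) ≈ -13.62°.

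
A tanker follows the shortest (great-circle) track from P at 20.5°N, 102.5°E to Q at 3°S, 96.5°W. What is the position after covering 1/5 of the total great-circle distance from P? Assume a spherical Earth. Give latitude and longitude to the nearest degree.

Convert each endpoint to a unit vector on the sphere (x = cos φ cos λ, y = cos φ sin λ, z = sin φ).
The central angle between the endpoints is δ = arccos(p₁·p₂) ≈ 2.697 rad (154.5°).
Interpolate at f = 1/5 with slerp weights a = sin((1−f)δ)/sin δ ≈ 1.936, b = sin(fδ)/sin δ ≈ 1.194.
p = a·p₁ + b·p₂ ≈ (-0.527, 0.586, 0.615); φ = arcsin(p_z) ≈ 37.99°, λ = atan2(p_y, p_x) ≈ 132.01°.

≈ 38°N, 132°E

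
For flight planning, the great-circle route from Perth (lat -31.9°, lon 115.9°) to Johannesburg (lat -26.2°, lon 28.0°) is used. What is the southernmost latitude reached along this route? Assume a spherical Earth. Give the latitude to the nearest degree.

≈ -38°

The great circle lies in the plane with unit normal n̂ = (p₁ × p₂)/|p₁ × p₂|.
Here n̂_z ≈ -0.789; the vertex latitude is φ_max = arccos|n̂_z| ≈ 37.9°.
Check via Clairaut: cos φ_max = |cos φ₁| · sin C = cos(31.9°)·sin(111.7°) ≈ 0.789, again giving ≈ 37.9°.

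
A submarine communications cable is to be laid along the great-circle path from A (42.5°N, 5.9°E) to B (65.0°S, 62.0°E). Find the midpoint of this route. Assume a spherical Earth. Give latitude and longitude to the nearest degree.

≈ (13°S, 26°E)

Write both endpoints as unit vectors p₁, p₂ with components (cos φ cos λ, cos φ sin λ, sin φ).
The central angle between the endpoints is δ = arccos(p₁·p₂) ≈ 2.025 rad (116.0°).
Interpolate at f = 1/2 with slerp weights a = sin((1−f)δ)/sin δ ≈ 0.944, b = sin(fδ)/sin δ ≈ 0.944.
p = a·p₁ + b·p₂ ≈ (0.879, 0.424, -0.218); φ = arcsin(p_z) ≈ -12.58°, λ = atan2(p_y, p_x) ≈ 25.73°.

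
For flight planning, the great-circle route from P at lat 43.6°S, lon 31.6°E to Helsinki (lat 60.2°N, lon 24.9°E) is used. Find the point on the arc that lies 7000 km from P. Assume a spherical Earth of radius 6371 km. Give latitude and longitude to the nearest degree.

Write both endpoints as unit vectors p₁, p₂ with components (cos φ cos λ, cos φ sin λ, sin φ).
The central angle between the endpoints is δ = arccos(p₁·p₂) ≈ 1.814 rad (103.9°). The total great-circle distance is δ·R ≈ 1.814 × 6371 ≈ 11558 km, so the target fraction is f = 7000/11558 ≈ 0.606.
Interpolate at f ≈ 0.606 with slerp weights a = sin((1−f)δ)/sin δ ≈ 0.676, b = sin(fδ)/sin δ ≈ 0.918.
p = a·p₁ + b·p₂ ≈ (0.831, 0.448, 0.330); φ = arcsin(p_z) ≈ 19.28°, λ = atan2(p_y, p_x) ≈ 28.37°.

≈ lat 19°N, lon 28°E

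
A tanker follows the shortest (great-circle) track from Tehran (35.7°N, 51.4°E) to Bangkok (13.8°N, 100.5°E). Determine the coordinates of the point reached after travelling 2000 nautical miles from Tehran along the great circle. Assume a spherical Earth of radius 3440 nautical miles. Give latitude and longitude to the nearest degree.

≈ 23°N, 87°E

The haversine formula gives a central angle δ ≈ 0.856 rad (49.0°) between the endpoints. The total great-circle distance is δ·R ≈ 0.856 × 3440 ≈ 2944 nmi, so the target fraction is f = 2000/2944 ≈ 0.679.
Interpolate at f ≈ 0.679 with slerp weights a = sin((1−f)δ)/sin δ ≈ 0.359, b = sin(fδ)/sin δ ≈ 0.727.
p = a·p₁ + b·p₂ ≈ (0.053, 0.922, 0.383); φ = arcsin(p_z) ≈ 22.52°, λ = atan2(p_y, p_x) ≈ 86.70°.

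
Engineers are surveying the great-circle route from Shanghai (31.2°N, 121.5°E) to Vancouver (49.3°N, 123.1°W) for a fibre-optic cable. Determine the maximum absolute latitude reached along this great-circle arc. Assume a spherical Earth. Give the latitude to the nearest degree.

≈ 59°N

The great circle lies in the plane with unit normal n̂ = (p₁ × p₂)/|p₁ × p₂|.
Here n̂_z ≈ +0.510; the vertex latitude is φ_max = arccos|n̂_z| ≈ 59.3°.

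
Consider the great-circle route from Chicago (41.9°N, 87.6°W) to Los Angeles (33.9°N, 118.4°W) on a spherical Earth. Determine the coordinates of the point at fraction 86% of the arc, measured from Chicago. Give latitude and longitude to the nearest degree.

Write both endpoints as unit vectors p₁, p₂ with components (cos φ cos λ, cos φ sin λ, sin φ).
The central angle between the endpoints is δ = arccos(p₁·p₂) ≈ 0.444 rad (25.4°).
Interpolate at f = 0.86 with slerp weights a = sin((1−f)δ)/sin δ ≈ 0.145, b = sin(fδ)/sin δ ≈ 0.867.
p = a·p₁ + b·p₂ ≈ (-0.338, -0.741, 0.580); φ = arcsin(p_z) ≈ 35.48°, λ = atan2(p_y, p_x) ≈ -114.52°.

≈ (35°N, 115°W)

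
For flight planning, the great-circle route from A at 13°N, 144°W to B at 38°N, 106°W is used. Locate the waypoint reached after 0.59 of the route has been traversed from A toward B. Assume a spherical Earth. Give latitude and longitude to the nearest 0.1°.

≈ 29.0°N, 123.7°W

From cos δ = sin φ₁ sin φ₂ + cos φ₁ cos φ₂ cos Δλ, the central angle is δ ≈ 0.732 rad (42.0°).
Interpolate at f = 0.59 with slerp weights a = sin((1−f)δ)/sin δ ≈ 0.442, b = sin(fδ)/sin δ ≈ 0.626.
p = a·p₁ + b·p₂ ≈ (-0.485, -0.728, 0.485); φ = arcsin(p_z) ≈ 29.02°, λ = atan2(p_y, p_x) ≈ -123.67°.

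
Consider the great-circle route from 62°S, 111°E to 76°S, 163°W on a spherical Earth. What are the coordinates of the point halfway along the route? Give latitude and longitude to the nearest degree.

≈ 74°S, 137°E

Convert each endpoint to a unit vector on the sphere (x = cos φ cos λ, y = cos φ sin λ, z = sin φ).
The central angle between the endpoints is δ = arccos(p₁·p₂) ≈ 0.526 rad (30.2°).
Interpolate at f = 1/2 with slerp weights a = sin((1−f)δ)/sin δ ≈ 0.518, b = sin(fδ)/sin δ ≈ 0.518.
p = a·p₁ + b·p₂ ≈ (-0.207, 0.190, -0.960); φ = arcsin(p_z) ≈ -73.67°, λ = atan2(p_y, p_x) ≈ 137.39°.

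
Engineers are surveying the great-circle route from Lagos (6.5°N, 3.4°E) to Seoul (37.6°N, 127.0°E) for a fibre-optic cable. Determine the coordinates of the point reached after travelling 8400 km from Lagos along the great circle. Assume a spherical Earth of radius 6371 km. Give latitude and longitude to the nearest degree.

≈ 45°N, 79°E

Write both endpoints as unit vectors p₁, p₂ with components (cos φ cos λ, cos φ sin λ, sin φ).
The central angle between the endpoints is δ = arccos(p₁·p₂) ≈ 1.946 rad (111.5°). The total great-circle distance is δ·R ≈ 1.946 × 6371 ≈ 12399 km, so the target fraction is f = 8400/12399 ≈ 0.677.
Interpolate at f ≈ 0.677 with slerp weights a = sin((1−f)δ)/sin δ ≈ 0.631, b = sin(fδ)/sin δ ≈ 1.041.
p = a·p₁ + b·p₂ ≈ (0.130, 0.696, 0.706); φ = arcsin(p_z) ≈ 44.95°, λ = atan2(p_y, p_x) ≈ 79.44°.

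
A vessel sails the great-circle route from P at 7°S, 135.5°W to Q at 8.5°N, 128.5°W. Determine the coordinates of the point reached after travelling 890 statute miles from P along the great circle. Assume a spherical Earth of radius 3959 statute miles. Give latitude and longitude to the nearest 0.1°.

Write both endpoints as unit vectors p₁, p₂ with components (cos φ cos λ, cos φ sin λ, sin φ).
The central angle between the endpoints is δ = arccos(p₁·p₂) ≈ 0.297 rad (17.0°). The total great-circle distance is δ·R ≈ 0.297 × 3959 ≈ 1175 mi, so the target fraction is f = 890/1175 ≈ 0.758.
Interpolate at f ≈ 0.758 with slerp weights a = sin((1−f)δ)/sin δ ≈ 0.246, b = sin(fδ)/sin δ ≈ 0.763.
p = a·p₁ + b·p₂ ≈ (-0.643, -0.761, 0.083); φ = arcsin(p_z) ≈ 4.75°, λ = atan2(p_y, p_x) ≈ -130.21°.

≈ 4.7°N, 130.2°W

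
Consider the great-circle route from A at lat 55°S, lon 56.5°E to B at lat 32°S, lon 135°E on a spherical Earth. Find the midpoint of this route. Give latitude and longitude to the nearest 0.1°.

The haversine formula gives a central angle δ ≈ 1.011 rad (57.9°) between the endpoints.
Interpolate at f = 1/2 with slerp weights a = sin((1−f)δ)/sin δ ≈ 0.571, b = sin(fδ)/sin δ ≈ 0.571.
p = a·p₁ + b·p₂ ≈ (-0.162, 0.616, -0.771); φ = arcsin(p_z) ≈ -50.44°, λ = atan2(p_y, p_x) ≈ 104.71°.

≈ lat 50.4°S, lon 104.7°E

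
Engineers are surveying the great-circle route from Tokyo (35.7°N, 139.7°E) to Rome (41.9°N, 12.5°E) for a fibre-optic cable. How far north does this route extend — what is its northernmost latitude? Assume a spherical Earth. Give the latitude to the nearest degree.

The great circle lies in the plane with unit normal n̂ = (p₁ × p₂)/|p₁ × p₂|.
Here n̂_z ≈ -0.482; the vertex latitude is φ_max = arccos|n̂_z| ≈ 61.2°.
Check via Clairaut: cos φ_max = |cos φ₁| · sin C = cos(35.7°)·sin(36.4°) ≈ 0.482, again giving ≈ 61.2°.

≈ 61°N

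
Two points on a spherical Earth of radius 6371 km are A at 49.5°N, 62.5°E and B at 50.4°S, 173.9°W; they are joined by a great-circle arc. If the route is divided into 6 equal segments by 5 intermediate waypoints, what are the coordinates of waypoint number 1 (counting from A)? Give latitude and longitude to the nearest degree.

The haversine formula gives a central angle δ ≈ 2.524 rad (144.6°) between the endpoints.
Interpolate at f = 1/6 with slerp weights a = sin((1−f)δ)/sin δ ≈ 1.487, b = sin(fδ)/sin δ ≈ 0.705.
p = a·p₁ + b·p₂ ≈ (-0.001, 0.809, 0.588); φ = arcsin(p_z) ≈ 36.01°, λ = atan2(p_y, p_x) ≈ 90.04°.

≈ 36°N, 90°E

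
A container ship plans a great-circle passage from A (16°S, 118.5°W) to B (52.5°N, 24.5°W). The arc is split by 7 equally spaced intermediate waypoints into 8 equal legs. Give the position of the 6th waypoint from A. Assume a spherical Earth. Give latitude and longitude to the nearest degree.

Convert each endpoint to a unit vector on the sphere (x = cos φ cos λ, y = cos φ sin λ, z = sin φ).
The central angle between the endpoints is δ = arccos(p₁·p₂) ≈ 1.833 rad (105.0°).
Interpolate at f = 6/8 with slerp weights a = sin((1−f)δ)/sin δ ≈ 0.458, b = sin(fδ)/sin δ ≈ 1.016.
p = a·p₁ + b·p₂ ≈ (0.352, -0.643, 0.680); φ = arcsin(p_z) ≈ 42.81°, λ = atan2(p_y, p_x) ≈ -61.28°.

≈ (43°N, 61°W)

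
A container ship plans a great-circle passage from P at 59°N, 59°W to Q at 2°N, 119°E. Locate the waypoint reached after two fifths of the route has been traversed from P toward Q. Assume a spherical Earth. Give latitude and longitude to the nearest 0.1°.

Convert each endpoint to a unit vector on the sphere (x = cos φ cos λ, y = cos φ sin λ, z = sin φ).
The central angle between the endpoints is δ = arccos(p₁·p₂) ≈ 2.077 rad (119.0°).
Interpolate at f = 2/5 with slerp weights a = sin((1−f)δ)/sin δ ≈ 1.083, b = sin(fδ)/sin δ ≈ 0.844.
p = a·p₁ + b·p₂ ≈ (-0.122, 0.259, 0.958); φ = arcsin(p_z) ≈ 73.35°, λ = atan2(p_y, p_x) ≈ 115.10°.

≈ 73.3°N, 115.1°E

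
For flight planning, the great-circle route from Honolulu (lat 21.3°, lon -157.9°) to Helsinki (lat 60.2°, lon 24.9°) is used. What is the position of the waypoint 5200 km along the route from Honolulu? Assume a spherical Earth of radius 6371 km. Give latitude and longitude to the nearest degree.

≈ lat 68°, lon -161°

From cos δ = sin φ₁ sin φ₂ + cos φ₁ cos φ₂ cos Δλ, the central angle is δ ≈ 1.719 rad (98.5°). The total great-circle distance is δ·R ≈ 1.719 × 6371 ≈ 10949 km, so the target fraction is f = 5200/10949 ≈ 0.475.
Interpolate at f ≈ 0.475 with slerp weights a = sin((1−f)δ)/sin δ ≈ 0.793, b = sin(fδ)/sin δ ≈ 0.737.
p = a·p₁ + b·p₂ ≈ (-0.353, -0.124, 0.927); φ = arcsin(p_z) ≈ 68.03°, λ = atan2(p_y, p_x) ≈ -160.64°.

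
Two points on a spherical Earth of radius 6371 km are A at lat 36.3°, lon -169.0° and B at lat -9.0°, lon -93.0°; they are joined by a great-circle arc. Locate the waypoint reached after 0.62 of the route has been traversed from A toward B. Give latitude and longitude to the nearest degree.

≈ lat 11°, lon -118°

The haversine formula gives a central angle δ ≈ 1.471 rad (84.3°) between the endpoints.
Interpolate at f = 0.62 with slerp weights a = sin((1−f)δ)/sin δ ≈ 0.533, b = sin(fδ)/sin δ ≈ 0.795.
p = a·p₁ + b·p₂ ≈ (-0.463, -0.866, 0.191); φ = arcsin(p_z) ≈ 11.02°, λ = atan2(p_y, p_x) ≈ -118.12°.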